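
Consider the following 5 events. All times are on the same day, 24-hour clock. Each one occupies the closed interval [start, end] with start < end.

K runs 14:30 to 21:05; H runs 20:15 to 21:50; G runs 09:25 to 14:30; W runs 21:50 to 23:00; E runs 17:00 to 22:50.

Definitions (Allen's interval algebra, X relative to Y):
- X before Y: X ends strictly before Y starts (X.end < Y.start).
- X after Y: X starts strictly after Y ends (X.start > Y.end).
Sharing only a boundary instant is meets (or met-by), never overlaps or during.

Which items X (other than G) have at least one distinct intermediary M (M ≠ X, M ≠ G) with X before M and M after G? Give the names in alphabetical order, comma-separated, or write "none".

Target G = [09:25, 14:30].
Intermediaries M with M after G: E, H, W.
Via E — items with X before E: none.
Via H — items with X before H: none.
Via W — items with X before W: K.
Union: K.

K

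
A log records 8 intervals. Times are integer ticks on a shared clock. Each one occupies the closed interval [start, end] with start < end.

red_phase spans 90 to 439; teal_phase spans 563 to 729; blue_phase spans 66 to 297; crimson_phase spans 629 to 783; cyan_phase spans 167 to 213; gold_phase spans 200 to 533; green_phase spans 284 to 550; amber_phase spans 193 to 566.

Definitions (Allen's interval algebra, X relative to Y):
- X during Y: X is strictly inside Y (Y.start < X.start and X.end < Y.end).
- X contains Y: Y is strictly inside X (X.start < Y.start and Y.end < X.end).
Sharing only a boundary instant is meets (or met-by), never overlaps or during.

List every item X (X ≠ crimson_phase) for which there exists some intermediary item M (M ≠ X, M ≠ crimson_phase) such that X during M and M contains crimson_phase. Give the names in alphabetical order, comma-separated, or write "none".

none

Target crimson_phase = [629, 783].
Intermediaries M with M contains crimson_phase: none.
Union: none.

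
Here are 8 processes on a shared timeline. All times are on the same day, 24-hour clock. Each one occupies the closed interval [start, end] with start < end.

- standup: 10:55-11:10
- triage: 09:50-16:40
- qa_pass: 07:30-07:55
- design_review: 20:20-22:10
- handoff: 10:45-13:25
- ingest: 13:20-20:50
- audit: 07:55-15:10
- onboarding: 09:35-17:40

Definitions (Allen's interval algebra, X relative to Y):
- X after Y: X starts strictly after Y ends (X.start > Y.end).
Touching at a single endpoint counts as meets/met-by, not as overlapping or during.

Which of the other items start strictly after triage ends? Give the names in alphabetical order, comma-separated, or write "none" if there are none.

Target triage = [09:50, 16:40].
audit [07:55, 15:10] → overlaps → no.
design_review [20:20, 22:10] → after → yes.
handoff [10:45, 13:25] → during → no.
ingest [13:20, 20:50] → overlapped-by → no.
onboarding [09:35, 17:40] → contains → no.
qa_pass [07:30, 07:55] → before → no.
standup [10:55, 11:10] → during → no.
Result: design_review.

design_review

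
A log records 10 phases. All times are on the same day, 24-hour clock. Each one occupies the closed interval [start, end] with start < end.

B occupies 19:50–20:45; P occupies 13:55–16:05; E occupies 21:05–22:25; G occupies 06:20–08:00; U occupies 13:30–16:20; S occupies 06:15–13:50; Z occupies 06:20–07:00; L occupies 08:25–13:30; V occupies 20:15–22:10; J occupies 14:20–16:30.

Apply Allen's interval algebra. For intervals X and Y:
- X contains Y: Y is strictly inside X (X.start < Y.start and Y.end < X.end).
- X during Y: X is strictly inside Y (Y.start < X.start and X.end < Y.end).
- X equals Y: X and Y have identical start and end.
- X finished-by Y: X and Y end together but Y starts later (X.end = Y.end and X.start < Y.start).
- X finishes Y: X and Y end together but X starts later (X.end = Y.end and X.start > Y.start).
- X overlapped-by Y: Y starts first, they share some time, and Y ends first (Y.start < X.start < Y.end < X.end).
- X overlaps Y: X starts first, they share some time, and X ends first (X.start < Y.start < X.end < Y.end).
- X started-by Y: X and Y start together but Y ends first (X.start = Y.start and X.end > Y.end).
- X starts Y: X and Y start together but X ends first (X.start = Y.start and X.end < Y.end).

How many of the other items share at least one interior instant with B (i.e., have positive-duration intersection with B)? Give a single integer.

Target B = [19:50, 20:45].
E [21:05, 22:25] → after → no.
G [06:20, 08:00] → before → no.
J [14:20, 16:30] → before → no.
L [08:25, 13:30] → before → no.
P [13:55, 16:05] → before → no.
S [06:15, 13:50] → before → no.
U [13:30, 16:20] → before → no.
V [20:15, 22:10] → overlapped-by → counts.
Z [06:20, 07:00] → before → no.
Total: 1.

1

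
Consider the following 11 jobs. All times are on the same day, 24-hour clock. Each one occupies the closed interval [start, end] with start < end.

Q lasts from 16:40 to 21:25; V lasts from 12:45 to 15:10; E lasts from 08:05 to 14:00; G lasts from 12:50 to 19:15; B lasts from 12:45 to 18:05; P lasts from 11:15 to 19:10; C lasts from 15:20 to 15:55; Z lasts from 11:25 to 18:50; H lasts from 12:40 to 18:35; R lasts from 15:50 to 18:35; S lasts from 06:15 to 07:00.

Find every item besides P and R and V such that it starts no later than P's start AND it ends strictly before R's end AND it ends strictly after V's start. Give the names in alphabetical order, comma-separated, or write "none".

Conditions: its start is no later than P's start (X.start <= 11:15) AND its end is strictly before R's end (X.end < 18:35) AND its end is strictly after V's start (X.end > 12:45).
B: start 12:45 <= 11:15? ✗; end 18:05 < 18:35? ✓; end 18:05 > 12:45? ✓ → no.
C: start 15:20 <= 11:15? ✗; end 15:55 < 18:35? ✓; end 15:55 > 12:45? ✓ → no.
E: start 08:05 <= 11:15? ✓; end 14:00 < 18:35? ✓; end 14:00 > 12:45? ✓ → yes.
G: start 12:50 <= 11:15? ✗; end 19:15 < 18:35? ✗; end 19:15 > 12:45? ✓ → no.
H: start 12:40 <= 11:15? ✗; end 18:35 < 18:35? ✗; end 18:35 > 12:45? ✓ → no.
Q: start 16:40 <= 11:15? ✗; end 21:25 < 18:35? ✗; end 21:25 > 12:45? ✓ → no.
S: start 06:15 <= 11:15? ✓; end 07:00 < 18:35? ✓; end 07:00 > 12:45? ✗ → no.
Z: start 11:25 <= 11:15? ✗; end 18:50 < 18:35? ✗; end 18:50 > 12:45? ✓ → no.
Result: E.

E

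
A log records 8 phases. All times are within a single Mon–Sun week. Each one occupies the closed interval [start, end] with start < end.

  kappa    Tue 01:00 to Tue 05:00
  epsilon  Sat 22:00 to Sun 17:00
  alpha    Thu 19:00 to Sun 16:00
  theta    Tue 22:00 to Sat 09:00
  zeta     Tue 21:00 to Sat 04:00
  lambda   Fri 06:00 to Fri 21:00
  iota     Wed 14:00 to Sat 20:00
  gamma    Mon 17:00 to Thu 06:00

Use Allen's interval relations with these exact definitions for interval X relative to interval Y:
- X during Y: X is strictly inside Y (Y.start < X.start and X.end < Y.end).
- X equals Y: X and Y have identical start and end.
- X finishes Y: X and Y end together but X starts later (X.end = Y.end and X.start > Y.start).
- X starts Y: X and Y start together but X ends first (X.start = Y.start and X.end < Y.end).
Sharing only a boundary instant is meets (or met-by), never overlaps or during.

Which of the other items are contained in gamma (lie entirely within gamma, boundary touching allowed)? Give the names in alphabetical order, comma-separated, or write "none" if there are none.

kappa

Target gamma = [Mon 17:00, Thu 06:00].
alpha [Thu 19:00, Sun 16:00] → after → no.
epsilon [Sat 22:00, Sun 17:00] → after → no.
iota [Wed 14:00, Sat 20:00] → overlapped-by → no.
kappa [Tue 01:00, Tue 05:00] → during → yes.
lambda [Fri 06:00, Fri 21:00] → after → no.
theta [Tue 22:00, Sat 09:00] → overlapped-by → no.
zeta [Tue 21:00, Sat 04:00] → overlapped-by → no.
Result: kappa.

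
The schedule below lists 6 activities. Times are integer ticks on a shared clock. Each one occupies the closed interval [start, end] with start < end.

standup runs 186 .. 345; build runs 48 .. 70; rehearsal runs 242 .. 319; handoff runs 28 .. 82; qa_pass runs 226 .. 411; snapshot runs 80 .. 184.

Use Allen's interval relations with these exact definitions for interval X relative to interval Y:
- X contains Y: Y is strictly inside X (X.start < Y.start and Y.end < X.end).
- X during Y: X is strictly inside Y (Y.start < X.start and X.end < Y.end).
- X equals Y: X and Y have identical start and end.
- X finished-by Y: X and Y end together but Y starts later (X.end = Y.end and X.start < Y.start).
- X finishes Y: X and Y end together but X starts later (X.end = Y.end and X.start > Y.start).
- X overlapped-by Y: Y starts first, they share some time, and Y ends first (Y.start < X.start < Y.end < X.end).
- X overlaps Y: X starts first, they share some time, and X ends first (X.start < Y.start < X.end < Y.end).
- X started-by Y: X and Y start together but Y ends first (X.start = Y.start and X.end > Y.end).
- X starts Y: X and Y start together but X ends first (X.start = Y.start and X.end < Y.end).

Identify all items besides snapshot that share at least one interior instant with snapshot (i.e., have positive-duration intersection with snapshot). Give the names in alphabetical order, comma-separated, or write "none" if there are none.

Target snapshot = [80, 184].
build [48, 70] → before → no.
handoff [28, 82] → overlaps → yes.
qa_pass [226, 411] → after → no.
rehearsal [242, 319] → after → no.
standup [186, 345] → after → no.
Result: handoff.

handoff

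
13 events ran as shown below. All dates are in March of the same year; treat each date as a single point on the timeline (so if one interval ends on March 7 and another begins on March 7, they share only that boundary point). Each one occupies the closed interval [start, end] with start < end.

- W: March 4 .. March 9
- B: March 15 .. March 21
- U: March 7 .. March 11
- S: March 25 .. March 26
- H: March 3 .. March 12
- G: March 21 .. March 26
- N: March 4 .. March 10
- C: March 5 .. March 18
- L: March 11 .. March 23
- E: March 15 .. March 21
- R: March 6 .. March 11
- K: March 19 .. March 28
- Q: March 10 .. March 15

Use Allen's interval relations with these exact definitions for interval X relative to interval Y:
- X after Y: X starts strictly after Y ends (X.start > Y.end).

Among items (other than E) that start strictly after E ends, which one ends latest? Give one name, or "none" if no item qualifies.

S

Target E = [March 15, March 21].
B [March 15, March 21] → equals → excluded.
C [March 5, March 18] → overlaps → excluded.
G [March 21, March 26] → met-by → excluded.
H [March 3, March 12] → before → excluded.
K [March 19, March 28] → overlapped-by → excluded.
L [March 11, March 23] → contains → excluded.
N [March 4, March 10] → before → excluded.
Q [March 10, March 15] → meets → excluded.
R [March 6, March 11] → before → excluded.
S [March 25, March 26] → after → candidate.
U [March 7, March 11] → before → excluded.
W [March 4, March 9] → before → excluded.
Among candidates, latest end is March 26 → S.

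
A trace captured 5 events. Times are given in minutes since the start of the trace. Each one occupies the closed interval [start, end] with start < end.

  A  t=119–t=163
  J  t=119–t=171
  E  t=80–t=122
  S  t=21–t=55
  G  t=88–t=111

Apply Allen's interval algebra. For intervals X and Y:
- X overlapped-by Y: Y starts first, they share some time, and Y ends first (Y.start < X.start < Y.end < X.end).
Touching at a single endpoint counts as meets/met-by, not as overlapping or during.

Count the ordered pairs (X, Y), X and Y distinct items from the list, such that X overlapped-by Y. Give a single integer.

Checking all 20 ordered pairs for relation 'overlapped-by'; matching pairs in alphabetical order:
(A, E): A overlapped-by E ✓
(J, E): J overlapped-by E ✓
Count: 2.

2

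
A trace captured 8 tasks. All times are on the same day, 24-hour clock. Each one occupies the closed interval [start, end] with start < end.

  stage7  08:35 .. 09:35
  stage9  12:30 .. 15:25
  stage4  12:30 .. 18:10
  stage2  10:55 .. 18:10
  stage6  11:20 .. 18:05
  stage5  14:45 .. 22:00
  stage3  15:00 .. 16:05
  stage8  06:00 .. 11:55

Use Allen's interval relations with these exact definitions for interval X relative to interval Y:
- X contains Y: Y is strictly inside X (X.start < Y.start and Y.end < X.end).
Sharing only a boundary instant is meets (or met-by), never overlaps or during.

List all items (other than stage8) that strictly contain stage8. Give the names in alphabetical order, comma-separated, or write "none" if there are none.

none

Target stage8 = [06:00, 11:55].
stage2 [10:55, 18:10] → overlapped-by → no.
stage3 [15:00, 16:05] → after → no.
stage4 [12:30, 18:10] → after → no.
stage5 [14:45, 22:00] → after → no.
stage6 [11:20, 18:05] → overlapped-by → no.
stage7 [08:35, 09:35] → during → no.
stage9 [12:30, 15:25] → after → no.
Result: none.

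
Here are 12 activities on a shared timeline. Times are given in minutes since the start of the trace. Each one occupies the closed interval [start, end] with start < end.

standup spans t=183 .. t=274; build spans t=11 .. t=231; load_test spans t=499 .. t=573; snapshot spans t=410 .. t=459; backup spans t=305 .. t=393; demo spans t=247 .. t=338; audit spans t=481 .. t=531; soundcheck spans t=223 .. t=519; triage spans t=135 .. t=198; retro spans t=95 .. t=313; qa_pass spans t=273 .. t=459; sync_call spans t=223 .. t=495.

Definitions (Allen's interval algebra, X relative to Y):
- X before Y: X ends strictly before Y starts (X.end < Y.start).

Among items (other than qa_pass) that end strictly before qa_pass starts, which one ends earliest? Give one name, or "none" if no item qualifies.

Target qa_pass = [t=273, t=459].
audit [t=481, t=531] → after → excluded.
backup [t=305, t=393] → during → excluded.
build [t=11, t=231] → before → candidate.
demo [t=247, t=338] → overlaps → excluded.
load_test [t=499, t=573] → after → excluded.
retro [t=95, t=313] → overlaps → excluded.
snapshot [t=410, t=459] → finishes → excluded.
soundcheck [t=223, t=519] → contains → excluded.
standup [t=183, t=274] → overlaps → excluded.
sync_call [t=223, t=495] → contains → excluded.
triage [t=135, t=198] → before → candidate.
Among candidates, earliest end is t=198 → triage.

triage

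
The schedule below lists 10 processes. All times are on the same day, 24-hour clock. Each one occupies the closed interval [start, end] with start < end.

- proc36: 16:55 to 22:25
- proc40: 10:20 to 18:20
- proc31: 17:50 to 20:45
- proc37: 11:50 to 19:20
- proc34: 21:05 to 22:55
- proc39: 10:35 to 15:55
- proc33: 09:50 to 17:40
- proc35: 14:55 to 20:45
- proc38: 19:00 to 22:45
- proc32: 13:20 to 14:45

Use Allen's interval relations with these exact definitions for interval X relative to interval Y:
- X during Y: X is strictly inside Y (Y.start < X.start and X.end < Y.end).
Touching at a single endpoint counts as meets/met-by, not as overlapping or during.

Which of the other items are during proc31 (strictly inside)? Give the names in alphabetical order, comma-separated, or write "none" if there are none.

none

Target proc31 = [17:50, 20:45].
proc32 [13:20, 14:45] → before → no.
proc33 [09:50, 17:40] → before → no.
proc34 [21:05, 22:55] → after → no.
proc35 [14:55, 20:45] → finished-by → no.
proc36 [16:55, 22:25] → contains → no.
proc37 [11:50, 19:20] → overlaps → no.
proc38 [19:00, 22:45] → overlapped-by → no.
proc39 [10:35, 15:55] → before → no.
proc40 [10:20, 18:20] → overlaps → no.
Result: none.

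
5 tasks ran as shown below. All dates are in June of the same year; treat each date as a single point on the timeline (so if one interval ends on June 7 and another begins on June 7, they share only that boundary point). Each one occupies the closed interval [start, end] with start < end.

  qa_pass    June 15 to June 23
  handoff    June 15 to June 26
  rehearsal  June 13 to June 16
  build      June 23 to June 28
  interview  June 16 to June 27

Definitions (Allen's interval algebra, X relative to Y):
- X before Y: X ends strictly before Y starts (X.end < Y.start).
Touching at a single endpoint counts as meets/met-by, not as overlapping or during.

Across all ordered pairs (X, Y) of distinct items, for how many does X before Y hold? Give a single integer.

1

Checking all 20 ordered pairs for relation 'before'; matching pairs in alphabetical order:
(rehearsal, build): rehearsal before build ✓
Count: 1.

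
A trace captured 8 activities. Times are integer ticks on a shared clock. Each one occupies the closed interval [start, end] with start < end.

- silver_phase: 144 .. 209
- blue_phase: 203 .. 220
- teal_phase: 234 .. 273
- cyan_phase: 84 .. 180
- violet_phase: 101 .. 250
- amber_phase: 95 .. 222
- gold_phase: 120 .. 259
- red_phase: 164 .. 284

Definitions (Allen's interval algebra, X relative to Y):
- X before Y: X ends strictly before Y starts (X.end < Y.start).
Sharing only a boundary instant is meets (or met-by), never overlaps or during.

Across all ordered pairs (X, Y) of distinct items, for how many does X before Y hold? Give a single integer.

Checking all 56 ordered pairs for relation 'before'; matching pairs in alphabetical order:
(amber_phase, teal_phase): amber_phase before teal_phase ✓
(blue_phase, teal_phase): blue_phase before teal_phase ✓
(cyan_phase, blue_phase): cyan_phase before blue_phase ✓
(cyan_phase, teal_phase): cyan_phase before teal_phase ✓
(silver_phase, teal_phase): silver_phase before teal_phase ✓
Count: 5.

5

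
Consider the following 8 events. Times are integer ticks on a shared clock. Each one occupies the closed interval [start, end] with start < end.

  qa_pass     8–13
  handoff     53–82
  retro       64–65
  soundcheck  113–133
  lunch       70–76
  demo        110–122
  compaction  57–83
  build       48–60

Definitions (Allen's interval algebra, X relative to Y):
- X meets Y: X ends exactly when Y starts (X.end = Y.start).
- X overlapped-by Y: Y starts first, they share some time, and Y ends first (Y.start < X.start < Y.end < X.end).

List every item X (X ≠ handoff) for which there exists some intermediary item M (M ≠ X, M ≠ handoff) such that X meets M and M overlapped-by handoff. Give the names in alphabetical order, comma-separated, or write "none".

none

Target handoff = [53, 82].
Intermediaries M with M overlapped-by handoff: compaction.
Via compaction — items with X meets compaction: none.
Union: none.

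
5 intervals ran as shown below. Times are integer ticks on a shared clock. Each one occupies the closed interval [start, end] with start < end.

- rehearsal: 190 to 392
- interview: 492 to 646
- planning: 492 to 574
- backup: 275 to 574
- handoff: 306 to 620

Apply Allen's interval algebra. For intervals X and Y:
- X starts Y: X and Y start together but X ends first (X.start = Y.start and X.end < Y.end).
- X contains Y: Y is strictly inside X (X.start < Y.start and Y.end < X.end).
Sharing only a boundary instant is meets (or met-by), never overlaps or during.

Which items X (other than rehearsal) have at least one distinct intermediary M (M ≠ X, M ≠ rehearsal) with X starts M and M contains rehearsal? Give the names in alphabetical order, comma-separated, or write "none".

none

Target rehearsal = [190, 392].
Intermediaries M with M contains rehearsal: none.
Union: none.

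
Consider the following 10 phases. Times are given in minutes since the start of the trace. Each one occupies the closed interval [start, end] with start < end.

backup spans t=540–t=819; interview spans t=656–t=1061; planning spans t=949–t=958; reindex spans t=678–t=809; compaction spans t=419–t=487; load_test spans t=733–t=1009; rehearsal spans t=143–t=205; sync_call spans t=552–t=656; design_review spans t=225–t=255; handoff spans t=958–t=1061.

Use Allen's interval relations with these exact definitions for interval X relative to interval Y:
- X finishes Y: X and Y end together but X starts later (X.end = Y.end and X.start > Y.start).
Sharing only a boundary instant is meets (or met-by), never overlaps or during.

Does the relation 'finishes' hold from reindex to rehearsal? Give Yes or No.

reindex = [t=678, t=809], rehearsal = [t=143, t=205].
Actual relation of reindex to rehearsal: after.
Asked whether 'finishes' holds → No.

No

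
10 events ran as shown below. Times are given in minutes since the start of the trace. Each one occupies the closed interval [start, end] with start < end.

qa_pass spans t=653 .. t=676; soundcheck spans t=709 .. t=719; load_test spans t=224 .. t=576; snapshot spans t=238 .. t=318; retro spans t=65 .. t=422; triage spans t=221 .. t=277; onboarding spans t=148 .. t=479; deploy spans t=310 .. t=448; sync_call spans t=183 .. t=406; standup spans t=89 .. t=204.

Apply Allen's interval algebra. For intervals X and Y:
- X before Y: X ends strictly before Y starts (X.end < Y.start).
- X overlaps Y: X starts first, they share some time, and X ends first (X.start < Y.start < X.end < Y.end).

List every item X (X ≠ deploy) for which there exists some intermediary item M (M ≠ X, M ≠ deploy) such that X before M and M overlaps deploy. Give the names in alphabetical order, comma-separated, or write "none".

Target deploy = [t=310, t=448].
Intermediaries M with M overlaps deploy: retro, snapshot, sync_call.
Via retro — items with X before retro: none.
Via snapshot — items with X before snapshot: standup.
Via sync_call — items with X before sync_call: none.
Union: standup.

standup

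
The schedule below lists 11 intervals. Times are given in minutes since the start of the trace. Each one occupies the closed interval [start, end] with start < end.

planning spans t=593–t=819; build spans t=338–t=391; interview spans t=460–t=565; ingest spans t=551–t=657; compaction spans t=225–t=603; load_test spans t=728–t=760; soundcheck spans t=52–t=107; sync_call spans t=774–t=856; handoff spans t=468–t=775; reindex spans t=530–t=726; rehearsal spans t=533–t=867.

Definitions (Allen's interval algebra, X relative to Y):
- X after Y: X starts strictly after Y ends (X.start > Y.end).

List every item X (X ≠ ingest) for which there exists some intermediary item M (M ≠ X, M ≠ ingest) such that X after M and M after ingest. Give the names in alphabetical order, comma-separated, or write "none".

sync_call

Target ingest = [t=551, t=657].
Intermediaries M with M after ingest: load_test, sync_call.
Via load_test — items with X after load_test: sync_call.
Via sync_call — items with X after sync_call: none.
Union: sync_call.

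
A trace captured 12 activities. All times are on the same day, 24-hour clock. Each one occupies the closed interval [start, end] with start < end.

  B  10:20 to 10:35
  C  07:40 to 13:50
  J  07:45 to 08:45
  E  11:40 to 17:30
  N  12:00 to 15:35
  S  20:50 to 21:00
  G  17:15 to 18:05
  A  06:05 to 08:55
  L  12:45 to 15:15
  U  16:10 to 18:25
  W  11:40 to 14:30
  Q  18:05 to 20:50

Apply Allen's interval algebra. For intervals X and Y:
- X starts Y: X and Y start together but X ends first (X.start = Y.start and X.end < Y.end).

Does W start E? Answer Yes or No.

W = [11:40, 14:30], E = [11:40, 17:30].
Actual relation of W to E: starts.
Asked whether 'starts' holds → Yes.

Yes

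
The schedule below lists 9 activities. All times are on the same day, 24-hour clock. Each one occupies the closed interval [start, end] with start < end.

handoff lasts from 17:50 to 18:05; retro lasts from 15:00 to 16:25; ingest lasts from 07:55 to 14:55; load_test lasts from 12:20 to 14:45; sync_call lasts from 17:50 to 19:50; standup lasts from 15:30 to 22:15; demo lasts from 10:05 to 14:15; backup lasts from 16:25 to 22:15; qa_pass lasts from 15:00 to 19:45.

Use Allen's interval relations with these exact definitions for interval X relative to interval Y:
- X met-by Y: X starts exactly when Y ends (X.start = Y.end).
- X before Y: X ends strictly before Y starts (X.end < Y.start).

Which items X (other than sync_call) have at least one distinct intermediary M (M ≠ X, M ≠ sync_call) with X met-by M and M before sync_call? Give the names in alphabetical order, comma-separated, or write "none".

Target sync_call = [17:50, 19:50].
Intermediaries M with M before sync_call: demo, ingest, load_test, retro.
Via demo — items with X met-by demo: none.
Via ingest — items with X met-by ingest: none.
Via load_test — items with X met-by load_test: none.
Via retro — items with X met-by retro: backup.
Union: backup.

backup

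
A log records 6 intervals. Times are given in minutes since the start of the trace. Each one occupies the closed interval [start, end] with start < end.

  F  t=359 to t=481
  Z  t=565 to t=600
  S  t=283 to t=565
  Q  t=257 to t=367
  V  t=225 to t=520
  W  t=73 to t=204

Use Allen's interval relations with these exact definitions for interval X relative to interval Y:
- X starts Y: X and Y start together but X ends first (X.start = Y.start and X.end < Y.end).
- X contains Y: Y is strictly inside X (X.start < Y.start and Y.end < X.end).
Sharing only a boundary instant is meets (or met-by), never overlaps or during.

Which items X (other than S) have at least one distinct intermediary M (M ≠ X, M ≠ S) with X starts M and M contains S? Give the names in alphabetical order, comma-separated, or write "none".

none

Target S = [t=283, t=565].
Intermediaries M with M contains S: none.
Union: none.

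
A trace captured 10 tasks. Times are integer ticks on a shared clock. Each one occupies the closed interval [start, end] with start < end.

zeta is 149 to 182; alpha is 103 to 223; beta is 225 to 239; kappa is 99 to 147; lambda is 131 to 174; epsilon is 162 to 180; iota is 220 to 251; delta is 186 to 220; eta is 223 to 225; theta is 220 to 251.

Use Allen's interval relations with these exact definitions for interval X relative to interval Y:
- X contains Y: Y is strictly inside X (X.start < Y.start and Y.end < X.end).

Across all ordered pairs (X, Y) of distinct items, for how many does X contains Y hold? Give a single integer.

Checking all 90 ordered pairs for relation 'contains'; matching pairs in alphabetical order:
(alpha, delta): alpha contains delta ✓
(alpha, epsilon): alpha contains epsilon ✓
(alpha, lambda): alpha contains lambda ✓
(alpha, zeta): alpha contains zeta ✓
(iota, beta): iota contains beta ✓
(iota, eta): iota contains eta ✓
(theta, beta): theta contains beta ✓
(theta, eta): theta contains eta ✓
(zeta, epsilon): zeta contains epsilon ✓
Count: 9.

9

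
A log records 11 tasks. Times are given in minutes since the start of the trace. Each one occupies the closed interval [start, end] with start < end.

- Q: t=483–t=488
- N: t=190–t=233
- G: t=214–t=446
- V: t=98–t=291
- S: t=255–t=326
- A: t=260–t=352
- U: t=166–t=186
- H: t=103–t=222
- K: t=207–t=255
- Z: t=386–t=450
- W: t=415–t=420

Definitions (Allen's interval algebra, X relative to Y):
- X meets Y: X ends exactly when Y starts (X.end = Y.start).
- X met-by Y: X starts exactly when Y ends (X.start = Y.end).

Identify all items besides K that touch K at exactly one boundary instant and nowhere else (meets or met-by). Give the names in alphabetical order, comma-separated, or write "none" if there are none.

S

Target K = [t=207, t=255].
A [t=260, t=352] → after → no.
G [t=214, t=446] → overlapped-by → no.
H [t=103, t=222] → overlaps → no.
N [t=190, t=233] → overlaps → no.
Q [t=483, t=488] → after → no.
S [t=255, t=326] → met-by → yes.
U [t=166, t=186] → before → no.
V [t=98, t=291] → contains → no.
W [t=415, t=420] → after → no.
Z [t=386, t=450] → after → no.
Result: S.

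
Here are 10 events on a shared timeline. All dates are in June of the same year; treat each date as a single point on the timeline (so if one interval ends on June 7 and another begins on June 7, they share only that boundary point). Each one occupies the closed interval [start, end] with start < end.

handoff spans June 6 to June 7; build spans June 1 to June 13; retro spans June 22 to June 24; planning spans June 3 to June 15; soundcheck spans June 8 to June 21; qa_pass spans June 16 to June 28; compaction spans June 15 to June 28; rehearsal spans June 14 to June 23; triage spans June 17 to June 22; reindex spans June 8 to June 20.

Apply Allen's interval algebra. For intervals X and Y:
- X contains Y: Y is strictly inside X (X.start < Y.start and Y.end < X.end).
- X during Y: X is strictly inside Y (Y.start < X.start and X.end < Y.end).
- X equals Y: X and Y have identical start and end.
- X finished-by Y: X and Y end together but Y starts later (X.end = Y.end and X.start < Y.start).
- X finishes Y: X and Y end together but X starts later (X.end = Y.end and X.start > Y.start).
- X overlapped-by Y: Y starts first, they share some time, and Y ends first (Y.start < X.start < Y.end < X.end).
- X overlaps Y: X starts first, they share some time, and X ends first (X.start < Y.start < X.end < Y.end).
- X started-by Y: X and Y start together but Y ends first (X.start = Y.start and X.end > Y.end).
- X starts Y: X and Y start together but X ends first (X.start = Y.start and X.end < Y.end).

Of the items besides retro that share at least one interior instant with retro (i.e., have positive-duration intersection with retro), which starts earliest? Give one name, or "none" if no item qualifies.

Target retro = [June 22, June 24].
build [June 1, June 13] → before → excluded.
compaction [June 15, June 28] → contains → candidate.
handoff [June 6, June 7] → before → excluded.
planning [June 3, June 15] → before → excluded.
qa_pass [June 16, June 28] → contains → candidate.
rehearsal [June 14, June 23] → overlaps → candidate.
reindex [June 8, June 20] → before → excluded.
soundcheck [June 8, June 21] → before → excluded.
triage [June 17, June 22] → meets → excluded.
Among candidates, earliest start is June 14 → rehearsal.

rehearsal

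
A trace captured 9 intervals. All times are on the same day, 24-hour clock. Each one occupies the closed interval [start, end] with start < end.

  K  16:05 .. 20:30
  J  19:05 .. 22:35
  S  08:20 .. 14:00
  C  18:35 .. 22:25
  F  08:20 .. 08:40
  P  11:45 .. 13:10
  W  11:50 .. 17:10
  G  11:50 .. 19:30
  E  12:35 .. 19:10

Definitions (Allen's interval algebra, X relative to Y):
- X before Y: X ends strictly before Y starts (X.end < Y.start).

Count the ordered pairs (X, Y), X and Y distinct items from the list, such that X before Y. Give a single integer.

15

Checking all 72 ordered pairs for relation 'before'; matching pairs in alphabetical order:
(F, C): F before C ✓
(F, E): F before E ✓
(F, G): F before G ✓
(F, J): F before J ✓
(F, K): F before K ✓
(F, P): F before P ✓
(F, W): F before W ✓
(P, C): P before C ✓
(P, J): P before J ✓
(P, K): P before K ✓
(S, C): S before C ✓
(S, J): S before J ✓
(S, K): S before K ✓
(W, C): W before C ✓
(W, J): W before J ✓
Count: 15.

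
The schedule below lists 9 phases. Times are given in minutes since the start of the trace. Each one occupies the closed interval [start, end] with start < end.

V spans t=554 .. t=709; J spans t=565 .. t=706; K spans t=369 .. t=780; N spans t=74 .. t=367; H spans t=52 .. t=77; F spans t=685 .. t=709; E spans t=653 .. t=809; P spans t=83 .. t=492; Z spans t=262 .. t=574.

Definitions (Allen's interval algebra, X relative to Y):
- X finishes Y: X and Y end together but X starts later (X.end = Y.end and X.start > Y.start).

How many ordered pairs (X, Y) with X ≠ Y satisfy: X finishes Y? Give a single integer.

Checking all 72 ordered pairs for relation 'finishes'; matching pairs in alphabetical order:
(F, V): F finishes V ✓
Count: 1.

1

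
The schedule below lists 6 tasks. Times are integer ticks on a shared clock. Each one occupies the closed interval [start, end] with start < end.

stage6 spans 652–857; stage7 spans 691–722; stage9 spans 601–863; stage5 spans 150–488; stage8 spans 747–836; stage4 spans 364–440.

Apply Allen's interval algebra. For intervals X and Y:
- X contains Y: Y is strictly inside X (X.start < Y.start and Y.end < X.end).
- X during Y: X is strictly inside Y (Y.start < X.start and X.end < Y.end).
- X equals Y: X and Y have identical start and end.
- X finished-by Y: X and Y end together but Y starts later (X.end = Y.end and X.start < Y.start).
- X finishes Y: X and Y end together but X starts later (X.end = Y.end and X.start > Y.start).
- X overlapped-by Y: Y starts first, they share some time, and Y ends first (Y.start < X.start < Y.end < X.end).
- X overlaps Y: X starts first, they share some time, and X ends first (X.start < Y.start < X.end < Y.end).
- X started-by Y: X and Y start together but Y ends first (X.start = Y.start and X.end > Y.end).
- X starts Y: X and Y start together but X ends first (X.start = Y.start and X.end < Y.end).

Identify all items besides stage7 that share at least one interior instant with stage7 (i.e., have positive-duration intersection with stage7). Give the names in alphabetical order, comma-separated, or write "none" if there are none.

Target stage7 = [691, 722].
stage4 [364, 440] → before → no.
stage5 [150, 488] → before → no.
stage6 [652, 857] → contains → yes.
stage8 [747, 836] → after → no.
stage9 [601, 863] → contains → yes.
Result: stage6, stage9.

stage6, stage9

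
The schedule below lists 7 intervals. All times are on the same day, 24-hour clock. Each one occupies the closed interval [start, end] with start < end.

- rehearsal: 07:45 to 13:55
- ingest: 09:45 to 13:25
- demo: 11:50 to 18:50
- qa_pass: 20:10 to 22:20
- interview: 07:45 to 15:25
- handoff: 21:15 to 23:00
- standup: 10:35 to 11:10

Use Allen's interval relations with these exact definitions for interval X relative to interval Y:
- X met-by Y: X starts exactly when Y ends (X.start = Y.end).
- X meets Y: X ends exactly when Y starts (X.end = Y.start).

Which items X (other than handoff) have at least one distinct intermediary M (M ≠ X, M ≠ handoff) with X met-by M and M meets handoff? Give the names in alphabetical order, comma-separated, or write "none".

none

Target handoff = [21:15, 23:00].
Intermediaries M with M meets handoff: none.
Union: none.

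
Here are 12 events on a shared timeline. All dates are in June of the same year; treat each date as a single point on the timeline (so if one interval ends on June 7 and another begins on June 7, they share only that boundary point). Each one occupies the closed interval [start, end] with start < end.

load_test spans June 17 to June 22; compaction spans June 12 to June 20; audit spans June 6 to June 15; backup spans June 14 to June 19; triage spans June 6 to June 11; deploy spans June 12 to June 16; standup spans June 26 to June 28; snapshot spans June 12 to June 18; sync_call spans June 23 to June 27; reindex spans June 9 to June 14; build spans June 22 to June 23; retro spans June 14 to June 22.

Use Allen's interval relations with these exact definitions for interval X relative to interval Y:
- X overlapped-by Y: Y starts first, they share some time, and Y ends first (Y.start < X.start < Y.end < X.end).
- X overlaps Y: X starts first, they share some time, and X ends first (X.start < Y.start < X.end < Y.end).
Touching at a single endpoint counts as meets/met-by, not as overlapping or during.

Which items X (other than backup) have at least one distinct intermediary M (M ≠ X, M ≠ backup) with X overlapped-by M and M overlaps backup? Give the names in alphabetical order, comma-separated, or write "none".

Target backup = [June 14, June 19].
Intermediaries M with M overlaps backup: audit, deploy, snapshot.
Via audit — items with X overlapped-by audit: compaction, deploy, retro, snapshot.
Via deploy — items with X overlapped-by deploy: retro.
Via snapshot — items with X overlapped-by snapshot: load_test, retro.
Union: compaction, deploy, load_test, retro, snapshot.

compaction, deploy, load_test, retro, snapshot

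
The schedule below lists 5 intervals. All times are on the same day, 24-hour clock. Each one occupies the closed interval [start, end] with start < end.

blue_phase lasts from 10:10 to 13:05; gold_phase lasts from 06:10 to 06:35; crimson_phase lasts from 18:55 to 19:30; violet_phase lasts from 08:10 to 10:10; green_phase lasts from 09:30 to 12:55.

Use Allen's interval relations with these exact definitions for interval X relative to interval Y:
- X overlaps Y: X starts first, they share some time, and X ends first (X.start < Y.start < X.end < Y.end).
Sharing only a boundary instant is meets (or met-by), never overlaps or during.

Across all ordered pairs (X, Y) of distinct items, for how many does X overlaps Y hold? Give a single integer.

2

Checking all 20 ordered pairs for relation 'overlaps'; matching pairs in alphabetical order:
(green_phase, blue_phase): green_phase overlaps blue_phase ✓
(violet_phase, green_phase): violet_phase overlaps green_phase ✓
Count: 2.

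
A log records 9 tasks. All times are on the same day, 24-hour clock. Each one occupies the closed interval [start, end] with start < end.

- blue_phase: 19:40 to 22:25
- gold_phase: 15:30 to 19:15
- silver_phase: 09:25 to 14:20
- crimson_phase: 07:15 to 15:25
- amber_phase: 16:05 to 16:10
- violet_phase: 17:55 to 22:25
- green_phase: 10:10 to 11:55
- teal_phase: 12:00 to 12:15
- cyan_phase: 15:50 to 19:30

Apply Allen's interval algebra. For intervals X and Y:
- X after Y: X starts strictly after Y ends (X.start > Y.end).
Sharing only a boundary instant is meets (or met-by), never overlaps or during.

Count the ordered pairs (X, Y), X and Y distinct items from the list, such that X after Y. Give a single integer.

25

Checking all 72 ordered pairs for relation 'after'; matching pairs in alphabetical order:
(amber_phase, crimson_phase): amber_phase after crimson_phase ✓
(amber_phase, green_phase): amber_phase after green_phase ✓
(amber_phase, silver_phase): amber_phase after silver_phase ✓
(amber_phase, teal_phase): amber_phase after teal_phase ✓
(blue_phase, amber_phase): blue_phase after amber_phase ✓
(blue_phase, crimson_phase): blue_phase after crimson_phase ✓
(blue_phase, cyan_phase): blue_phase after cyan_phase ✓
(blue_phase, gold_phase): blue_phase after gold_phase ✓
(blue_phase, green_phase): blue_phase after green_phase ✓
(blue_phase, silver_phase): blue_phase after silver_phase ✓
(blue_phase, teal_phase): blue_phase after teal_phase ✓
(cyan_phase, crimson_phase): cyan_phase after crimson_phase ✓
(cyan_phase, green_phase): cyan_phase after green_phase ✓
(cyan_phase, silver_phase): cyan_phase after silver_phase ✓
(cyan_phase, teal_phase): cyan_phase after teal_phase ✓
(gold_phase, crimson_phase): gold_phase after crimson_phase ✓
(gold_phase, green_phase): gold_phase after green_phase ✓
(gold_phase, silver_phase): gold_phase after silver_phase ✓
(gold_phase, teal_phase): gold_phase after teal_phase ✓
(teal_phase, green_phase): teal_phase after green_phase ✓
(violet_phase, amber_phase): violet_phase after amber_phase ✓
(violet_phase, crimson_phase): violet_phase after crimson_phase ✓
(violet_phase, green_phase): violet_phase after green_phase ✓
(violet_phase, silver_phase): violet_phase after silver_phase ✓
... plus 1 further pairs not listed.
Count: 25.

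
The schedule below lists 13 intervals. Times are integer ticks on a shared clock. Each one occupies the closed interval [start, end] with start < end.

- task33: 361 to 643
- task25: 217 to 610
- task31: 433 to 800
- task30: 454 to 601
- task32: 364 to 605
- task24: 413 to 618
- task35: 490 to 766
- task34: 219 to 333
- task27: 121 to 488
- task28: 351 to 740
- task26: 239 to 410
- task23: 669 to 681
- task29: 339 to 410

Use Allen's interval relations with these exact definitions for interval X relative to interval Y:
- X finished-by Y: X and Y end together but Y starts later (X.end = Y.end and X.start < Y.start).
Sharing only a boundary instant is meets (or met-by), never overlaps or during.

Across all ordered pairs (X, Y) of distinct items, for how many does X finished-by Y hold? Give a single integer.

Checking all 156 ordered pairs for relation 'finished-by'; matching pairs in alphabetical order:
(task26, task29): task26 finished-by task29 ✓
Count: 1.

1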